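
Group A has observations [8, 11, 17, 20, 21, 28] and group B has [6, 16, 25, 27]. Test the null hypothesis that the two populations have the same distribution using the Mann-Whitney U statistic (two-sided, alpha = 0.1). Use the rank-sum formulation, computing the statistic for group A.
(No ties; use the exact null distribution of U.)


Step 1: Combine and sort all 10 observations; assign midranks.
sorted (value, group): (6,Y), (8,X), (11,X), (16,Y), (17,X), (20,X), (21,X), (25,Y), (27,Y), (28,X)
ranks: 6->1, 8->2, 11->3, 16->4, 17->5, 20->6, 21->7, 25->8, 27->9, 28->10
Step 2: Rank sum for X: R1 = 2 + 3 + 5 + 6 + 7 + 10 = 33.
Step 3: U_X = R1 - n1(n1+1)/2 = 33 - 6*7/2 = 33 - 21 = 12.
       U_Y = n1*n2 - U_X = 24 - 12 = 12.
Step 4: No ties, so the exact null distribution of U (based on enumerating the C(10,6) = 210 equally likely rank assignments) gives the two-sided p-value.
Step 5: p-value = 1.000000; compare to alpha = 0.1. fail to reject H0.

U_X = 12, p = 1.000000, fail to reject H0 at alpha = 0.1.


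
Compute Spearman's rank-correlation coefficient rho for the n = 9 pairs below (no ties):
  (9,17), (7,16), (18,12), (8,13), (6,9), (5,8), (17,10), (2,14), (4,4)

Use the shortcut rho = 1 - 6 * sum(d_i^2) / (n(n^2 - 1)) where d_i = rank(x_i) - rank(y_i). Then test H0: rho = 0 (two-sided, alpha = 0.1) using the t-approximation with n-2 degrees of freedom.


Step 1: Rank x and y separately (midranks; no ties here).
rank(x): 9->7, 7->5, 18->9, 8->6, 6->4, 5->3, 17->8, 2->1, 4->2
rank(y): 17->9, 16->8, 12->5, 13->6, 9->3, 8->2, 10->4, 14->7, 4->1
Step 2: d_i = R_x(i) - R_y(i); compute d_i^2.
  (7-9)^2=4, (5-8)^2=9, (9-5)^2=16, (6-6)^2=0, (4-3)^2=1, (3-2)^2=1, (8-4)^2=16, (1-7)^2=36, (2-1)^2=1
sum(d^2) = 84.
Step 3: rho = 1 - 6*84 / (9*(9^2 - 1)) = 1 - 504/720 = 0.300000.
Step 4: Under H0, t = rho * sqrt((n-2)/(1-rho^2)) = 0.8321 ~ t(7).
Step 5: Two-sided p-value from the t-distribution with 7 df = 0.432845.
Step 6: alpha = 0.1. fail to reject H0.

rho = 0.3000, p = 0.432845, fail to reject H0 at alpha = 0.1.


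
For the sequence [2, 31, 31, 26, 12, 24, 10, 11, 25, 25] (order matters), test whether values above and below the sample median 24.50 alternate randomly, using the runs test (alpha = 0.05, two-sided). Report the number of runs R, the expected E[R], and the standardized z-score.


Step 1: Compute median = 24.50; label A = above, B = below.
Labels in order: BAAABBBBAA  (n_A = 5, n_B = 5)
Step 2: Count runs R = 4.
Step 3: Under H0 (random ordering), E[R] = 2*n_A*n_B/(n_A+n_B) + 1 = 2*5*5/10 + 1 = 6.0000.
        Var[R] = 2*n_A*n_B*(2*n_A*n_B - n_A - n_B) / ((n_A+n_B)^2 * (n_A+n_B-1)) = 2000/900 = 2.2222.
        SD[R] = 1.4907.
Step 4: Continuity-corrected z = (R + 0.5 - E[R]) / SD[R] = (4 + 0.5 - 6.0000) / 1.4907 = -1.0062.
Step 5: Two-sided p-value via normal approximation = 2*(1 - Phi(|z|)) = 0.314305.
Step 6: alpha = 0.05. fail to reject H0.

R = 4, z = -1.0062, p = 0.314305, fail to reject H0.


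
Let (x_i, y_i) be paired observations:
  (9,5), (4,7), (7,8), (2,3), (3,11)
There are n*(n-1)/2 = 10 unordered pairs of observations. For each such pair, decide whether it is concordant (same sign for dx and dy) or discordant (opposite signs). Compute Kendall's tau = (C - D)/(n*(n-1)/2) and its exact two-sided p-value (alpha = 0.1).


Step 1: Enumerate the 10 unordered pairs (i,j) with i<j and classify each by sign(x_j-x_i) * sign(y_j-y_i).
  (1,2):dx=-5,dy=+2->D; (1,3):dx=-2,dy=+3->D; (1,4):dx=-7,dy=-2->C; (1,5):dx=-6,dy=+6->D
  (2,3):dx=+3,dy=+1->C; (2,4):dx=-2,dy=-4->C; (2,5):dx=-1,dy=+4->D; (3,4):dx=-5,dy=-5->C
  (3,5):dx=-4,dy=+3->D; (4,5):dx=+1,dy=+8->C
Step 2: C = 5, D = 5, total pairs = 10.
Step 3: tau = (C - D)/(n(n-1)/2) = (5 - 5)/10 = 0.000000.
Step 4: Exact two-sided p-value (enumerate n! = 120 permutations of y under H0): p = 1.000000.
Step 5: alpha = 0.1. fail to reject H0.

tau_b = 0.0000 (C=5, D=5), p = 1.000000, fail to reject H0.


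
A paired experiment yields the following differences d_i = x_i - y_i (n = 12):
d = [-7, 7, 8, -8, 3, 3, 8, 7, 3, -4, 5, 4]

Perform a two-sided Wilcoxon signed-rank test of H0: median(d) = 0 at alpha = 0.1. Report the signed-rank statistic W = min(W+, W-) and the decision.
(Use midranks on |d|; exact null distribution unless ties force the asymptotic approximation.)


Step 1: Drop any zero differences (none here) and take |d_i|.
|d| = [7, 7, 8, 8, 3, 3, 8, 7, 3, 4, 5, 4]
Step 2: Midrank |d_i| (ties get averaged ranks).
ranks: |7|->8, |7|->8, |8|->11, |8|->11, |3|->2, |3|->2, |8|->11, |7|->8, |3|->2, |4|->4.5, |5|->6, |4|->4.5
Step 3: Attach original signs; sum ranks with positive sign and with negative sign.
W+ = 8 + 11 + 2 + 2 + 11 + 8 + 2 + 6 + 4.5 = 54.5
W- = 8 + 11 + 4.5 = 23.5
(Check: W+ + W- = 78 should equal n(n+1)/2 = 78.)
Step 4: Test statistic W = min(W+, W-) = 23.5.
Step 5: Ties in |d|, so use the tie-corrected normal approximation.
        E[W] = n(n+1)/4 = 12*13/4 = 39.
        Tie groups: |d|=3 (t=3), |d|=4 (t=2), |d|=7 (t=3), |d|=8 (t=3); sum(t^3 - t) = 78.
        Var[W] = n(n+1)(2n+1)/24 - sum(t^3-t)/48 = 3900/24 - 78/48 = 160.875.
        z = (W - E[W]) / sqrt(Var[W]) = (23.5 - 39) / 12.6837 = -1.2220.
        Two-sided p = 2*Phi(z) = 0.221690.
Step 6: alpha = 0.1. fail to reject H0.

W+ = 54.5, W- = 23.5, W = min = 23.5, p = 0.221690, fail to reject H0.


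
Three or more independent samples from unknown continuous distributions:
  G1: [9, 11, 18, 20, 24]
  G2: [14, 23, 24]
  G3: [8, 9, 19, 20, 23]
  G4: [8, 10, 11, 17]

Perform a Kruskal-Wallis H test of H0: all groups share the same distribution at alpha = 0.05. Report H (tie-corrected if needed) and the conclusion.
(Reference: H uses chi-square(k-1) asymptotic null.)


Step 1: Combine all N = 17 observations and assign midranks.
sorted (value, group, rank): (8,G3,1.5), (8,G4,1.5), (9,G1,3.5), (9,G3,3.5), (10,G4,5), (11,G1,6.5), (11,G4,6.5), (14,G2,8), (17,G4,9), (18,G1,10), (19,G3,11), (20,G1,12.5), (20,G3,12.5), (23,G2,14.5), (23,G3,14.5), (24,G1,16.5), (24,G2,16.5)
Step 2: Sum ranks within each group.
R_1 = 49 (n_1 = 5)
R_2 = 39 (n_2 = 3)
R_3 = 43 (n_3 = 5)
R_4 = 22 (n_4 = 4)
Step 3: H = 12/(N(N+1)) * sum(R_i^2/n_i) - 3(N+1)
     = 12/(17*18) * (49^2/5 + 39^2/3 + 43^2/5 + 22^2/4) - 3*18
     = 0.039216 * 1478 - 54
     = 3.960784.
Step 4: Ties present; correction factor C = 1 - 36/(17^3 - 17) = 0.992647. Corrected H = 3.960784 / 0.992647 = 3.990123.
Step 5: Under H0, H ~ chi^2(3); p-value = 0.262533.
Step 6: alpha = 0.05. fail to reject H0.

H = 3.9901, df = 3, p = 0.262533, fail to reject H0.


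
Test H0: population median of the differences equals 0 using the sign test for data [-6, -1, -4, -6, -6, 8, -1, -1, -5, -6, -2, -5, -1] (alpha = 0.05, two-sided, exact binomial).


Step 1: Discard zero differences. Original n = 13; n_eff = number of nonzero differences = 13.
Nonzero differences (with sign): -6, -1, -4, -6, -6, +8, -1, -1, -5, -6, -2, -5, -1
Step 2: Count signs: positive = 1, negative = 12.
Step 3: Under H0: P(positive) = 0.5, so the number of positives S ~ Bin(13, 0.5).
Step 4: Two-sided exact p-value = sum of Bin(13,0.5) probabilities at or below the observed probability = 0.003418.
Step 5: alpha = 0.05. reject H0.

n_eff = 13, pos = 1, neg = 12, p = 0.003418, reject H0.


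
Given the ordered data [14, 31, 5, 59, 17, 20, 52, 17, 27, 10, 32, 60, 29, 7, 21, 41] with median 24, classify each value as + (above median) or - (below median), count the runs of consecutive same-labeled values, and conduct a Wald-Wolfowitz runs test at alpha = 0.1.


Step 1: Compute median = 24; label A = above, B = below.
Labels in order: BABABBABABAAABBA  (n_A = 8, n_B = 8)
Step 2: Count runs R = 12.
Step 3: Under H0 (random ordering), E[R] = 2*n_A*n_B/(n_A+n_B) + 1 = 2*8*8/16 + 1 = 9.0000.
        Var[R] = 2*n_A*n_B*(2*n_A*n_B - n_A - n_B) / ((n_A+n_B)^2 * (n_A+n_B-1)) = 14336/3840 = 3.7333.
        SD[R] = 1.9322.
Step 4: Continuity-corrected z = (R - 0.5 - E[R]) / SD[R] = (12 - 0.5 - 9.0000) / 1.9322 = 1.2939.
Step 5: Two-sided p-value via normal approximation = 2*(1 - Phi(|z|)) = 0.195709.
Step 6: alpha = 0.1. fail to reject H0.

R = 12, z = 1.2939, p = 0.195709, fail to reject H0.


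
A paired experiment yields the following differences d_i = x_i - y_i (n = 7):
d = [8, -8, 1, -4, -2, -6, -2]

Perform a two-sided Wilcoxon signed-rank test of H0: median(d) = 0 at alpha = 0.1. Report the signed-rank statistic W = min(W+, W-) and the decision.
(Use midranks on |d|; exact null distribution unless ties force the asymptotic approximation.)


Step 1: Drop any zero differences (none here) and take |d_i|.
|d| = [8, 8, 1, 4, 2, 6, 2]
Step 2: Midrank |d_i| (ties get averaged ranks).
ranks: |8|->6.5, |8|->6.5, |1|->1, |4|->4, |2|->2.5, |6|->5, |2|->2.5
Step 3: Attach original signs; sum ranks with positive sign and with negative sign.
W+ = 6.5 + 1 = 7.5
W- = 6.5 + 4 + 2.5 + 5 + 2.5 = 20.5
(Check: W+ + W- = 28 should equal n(n+1)/2 = 28.)
Step 4: Test statistic W = min(W+, W-) = 7.5.
Step 5: Ties in |d|, so use the tie-corrected normal approximation.
        E[W] = n(n+1)/4 = 7*8/4 = 14.
        Tie groups: |d|=2 (t=2), |d|=8 (t=2); sum(t^3 - t) = 12.
        Var[W] = n(n+1)(2n+1)/24 - sum(t^3-t)/48 = 840/24 - 12/48 = 34.75.
        z = (W - E[W]) / sqrt(Var[W]) = (7.5 - 14) / 5.8949 = -1.1026.
        Two-sided p = 2*Phi(z) = 0.270181.
Step 6: alpha = 0.1. fail to reject H0.

W+ = 7.5, W- = 20.5, W = min = 7.5, p = 0.270181, fail to reject H0.


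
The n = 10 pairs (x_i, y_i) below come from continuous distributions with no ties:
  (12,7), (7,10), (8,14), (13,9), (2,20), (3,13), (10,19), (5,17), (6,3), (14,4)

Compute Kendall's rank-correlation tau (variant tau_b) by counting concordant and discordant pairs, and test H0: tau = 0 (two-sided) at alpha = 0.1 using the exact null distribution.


Step 1: Enumerate the 45 unordered pairs (i,j) with i<j and classify each by sign(x_j-x_i) * sign(y_j-y_i).
  (1,2):dx=-5,dy=+3->D; (1,3):dx=-4,dy=+7->D; (1,4):dx=+1,dy=+2->C; (1,5):dx=-10,dy=+13->D
  (1,6):dx=-9,dy=+6->D; (1,7):dx=-2,dy=+12->D; (1,8):dx=-7,dy=+10->D; (1,9):dx=-6,dy=-4->C
  (1,10):dx=+2,dy=-3->D; (2,3):dx=+1,dy=+4->C; (2,4):dx=+6,dy=-1->D; (2,5):dx=-5,dy=+10->D
  (2,6):dx=-4,dy=+3->D; (2,7):dx=+3,dy=+9->C; (2,8):dx=-2,dy=+7->D; (2,9):dx=-1,dy=-7->C
  (2,10):dx=+7,dy=-6->D; (3,4):dx=+5,dy=-5->D; (3,5):dx=-6,dy=+6->D; (3,6):dx=-5,dy=-1->C
  (3,7):dx=+2,dy=+5->C; (3,8):dx=-3,dy=+3->D; (3,9):dx=-2,dy=-11->C; (3,10):dx=+6,dy=-10->D
  (4,5):dx=-11,dy=+11->D; (4,6):dx=-10,dy=+4->D; (4,7):dx=-3,dy=+10->D; (4,8):dx=-8,dy=+8->D
  (4,9):dx=-7,dy=-6->C; (4,10):dx=+1,dy=-5->D; (5,6):dx=+1,dy=-7->D; (5,7):dx=+8,dy=-1->D
  (5,8):dx=+3,dy=-3->D; (5,9):dx=+4,dy=-17->D; (5,10):dx=+12,dy=-16->D; (6,7):dx=+7,dy=+6->C
  (6,8):dx=+2,dy=+4->C; (6,9):dx=+3,dy=-10->D; (6,10):dx=+11,dy=-9->D; (7,8):dx=-5,dy=-2->C
  (7,9):dx=-4,dy=-16->C; (7,10):dx=+4,dy=-15->D; (8,9):dx=+1,dy=-14->D; (8,10):dx=+9,dy=-13->D
  (9,10):dx=+8,dy=+1->C
Step 2: C = 14, D = 31, total pairs = 45.
Step 3: tau = (C - D)/(n(n-1)/2) = (14 - 31)/45 = -0.377778.
Step 4: Exact two-sided p-value (enumerate n! = 3628800 permutations of y under H0): p = 0.155742.
Step 5: alpha = 0.1. fail to reject H0.

tau_b = -0.3778 (C=14, D=31), p = 0.155742, fail to reject H0.


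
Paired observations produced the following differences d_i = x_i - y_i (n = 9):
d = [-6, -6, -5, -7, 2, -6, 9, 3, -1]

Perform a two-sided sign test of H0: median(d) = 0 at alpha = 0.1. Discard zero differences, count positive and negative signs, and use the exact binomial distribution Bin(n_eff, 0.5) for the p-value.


Step 1: Discard zero differences. Original n = 9; n_eff = number of nonzero differences = 9.
Nonzero differences (with sign): -6, -6, -5, -7, +2, -6, +9, +3, -1
Step 2: Count signs: positive = 3, negative = 6.
Step 3: Under H0: P(positive) = 0.5, so the number of positives S ~ Bin(9, 0.5).
Step 4: Two-sided exact p-value = sum of Bin(9,0.5) probabilities at or below the observed probability = 0.507812.
Step 5: alpha = 0.1. fail to reject H0.

n_eff = 9, pos = 3, neg = 6, p = 0.507812, fail to reject H0.


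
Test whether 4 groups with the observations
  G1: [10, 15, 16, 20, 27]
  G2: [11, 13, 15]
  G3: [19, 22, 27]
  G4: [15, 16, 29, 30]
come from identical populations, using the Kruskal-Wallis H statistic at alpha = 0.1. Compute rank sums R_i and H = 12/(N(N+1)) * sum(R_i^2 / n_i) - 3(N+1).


Step 1: Combine all N = 15 observations and assign midranks.
sorted (value, group, rank): (10,G1,1), (11,G2,2), (13,G2,3), (15,G1,5), (15,G2,5), (15,G4,5), (16,G1,7.5), (16,G4,7.5), (19,G3,9), (20,G1,10), (22,G3,11), (27,G1,12.5), (27,G3,12.5), (29,G4,14), (30,G4,15)
Step 2: Sum ranks within each group.
R_1 = 36 (n_1 = 5)
R_2 = 10 (n_2 = 3)
R_3 = 32.5 (n_3 = 3)
R_4 = 41.5 (n_4 = 4)
Step 3: H = 12/(N(N+1)) * sum(R_i^2/n_i) - 3(N+1)
     = 12/(15*16) * (36^2/5 + 10^2/3 + 32.5^2/3 + 41.5^2/4) - 3*16
     = 0.050000 * 1075.18 - 48
     = 5.758958.
Step 4: Ties present; correction factor C = 1 - 36/(15^3 - 15) = 0.989286. Corrected H = 5.758958 / 0.989286 = 5.821330.
Step 5: Under H0, H ~ chi^2(3); p-value = 0.120634.
Step 6: alpha = 0.1. fail to reject H0.

H = 5.8213, df = 3, p = 0.120634, fail to reject H0.


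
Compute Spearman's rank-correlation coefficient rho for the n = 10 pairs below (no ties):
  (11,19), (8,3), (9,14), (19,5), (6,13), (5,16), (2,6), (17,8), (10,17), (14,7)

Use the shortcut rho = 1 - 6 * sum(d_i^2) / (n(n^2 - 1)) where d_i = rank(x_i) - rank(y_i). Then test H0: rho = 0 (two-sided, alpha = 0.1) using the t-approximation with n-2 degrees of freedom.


Step 1: Rank x and y separately (midranks; no ties here).
rank(x): 11->7, 8->4, 9->5, 19->10, 6->3, 5->2, 2->1, 17->9, 10->6, 14->8
rank(y): 19->10, 3->1, 14->7, 5->2, 13->6, 16->8, 6->3, 8->5, 17->9, 7->4
Step 2: d_i = R_x(i) - R_y(i); compute d_i^2.
  (7-10)^2=9, (4-1)^2=9, (5-7)^2=4, (10-2)^2=64, (3-6)^2=9, (2-8)^2=36, (1-3)^2=4, (9-5)^2=16, (6-9)^2=9, (8-4)^2=16
sum(d^2) = 176.
Step 3: rho = 1 - 6*176 / (10*(10^2 - 1)) = 1 - 1056/990 = -0.066667.
Step 4: Under H0, t = rho * sqrt((n-2)/(1-rho^2)) = -0.1890 ~ t(8).
Step 5: Two-sided p-value from the t-distribution with 8 df = 0.854813.
Step 6: alpha = 0.1. fail to reject H0.

rho = -0.0667, p = 0.854813, fail to reject H0 at alpha = 0.1.


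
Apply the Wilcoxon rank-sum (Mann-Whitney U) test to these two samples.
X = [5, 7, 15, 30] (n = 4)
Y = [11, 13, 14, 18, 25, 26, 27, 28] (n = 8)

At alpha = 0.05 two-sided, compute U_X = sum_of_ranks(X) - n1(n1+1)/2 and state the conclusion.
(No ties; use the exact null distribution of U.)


Step 1: Combine and sort all 12 observations; assign midranks.
sorted (value, group): (5,X), (7,X), (11,Y), (13,Y), (14,Y), (15,X), (18,Y), (25,Y), (26,Y), (27,Y), (28,Y), (30,X)
ranks: 5->1, 7->2, 11->3, 13->4, 14->5, 15->6, 18->7, 25->8, 26->9, 27->10, 28->11, 30->12
Step 2: Rank sum for X: R1 = 1 + 2 + 6 + 12 = 21.
Step 3: U_X = R1 - n1(n1+1)/2 = 21 - 4*5/2 = 21 - 10 = 11.
       U_Y = n1*n2 - U_X = 32 - 11 = 21.
Step 4: No ties, so the exact null distribution of U (based on enumerating the C(12,4) = 495 equally likely rank assignments) gives the two-sided p-value.
Step 5: p-value = 0.460606; compare to alpha = 0.05. fail to reject H0.

U_X = 11, p = 0.460606, fail to reject H0 at alpha = 0.05.


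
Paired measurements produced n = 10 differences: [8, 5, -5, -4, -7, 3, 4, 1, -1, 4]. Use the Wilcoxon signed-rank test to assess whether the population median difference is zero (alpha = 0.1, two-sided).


Step 1: Drop any zero differences (none here) and take |d_i|.
|d| = [8, 5, 5, 4, 7, 3, 4, 1, 1, 4]
Step 2: Midrank |d_i| (ties get averaged ranks).
ranks: |8|->10, |5|->7.5, |5|->7.5, |4|->5, |7|->9, |3|->3, |4|->5, |1|->1.5, |1|->1.5, |4|->5
Step 3: Attach original signs; sum ranks with positive sign and with negative sign.
W+ = 10 + 7.5 + 3 + 5 + 1.5 + 5 = 32
W- = 7.5 + 5 + 9 + 1.5 = 23
(Check: W+ + W- = 55 should equal n(n+1)/2 = 55.)
Step 4: Test statistic W = min(W+, W-) = 23.
Step 5: Ties in |d|, so use the tie-corrected normal approximation.
        E[W] = n(n+1)/4 = 10*11/4 = 27.5.
        Tie groups: |d|=1 (t=2), |d|=4 (t=3), |d|=5 (t=2); sum(t^3 - t) = 36.
        Var[W] = n(n+1)(2n+1)/24 - sum(t^3-t)/48 = 2310/24 - 36/48 = 95.5.
        z = (W - E[W]) / sqrt(Var[W]) = (23 - 27.5) / 9.7724 = -0.4605.
        Two-sided p = 2*Phi(z) = 0.645172.
Step 6: alpha = 0.1. fail to reject H0.

W+ = 32, W- = 23, W = min = 23, p = 0.645172, fail to reject H0.


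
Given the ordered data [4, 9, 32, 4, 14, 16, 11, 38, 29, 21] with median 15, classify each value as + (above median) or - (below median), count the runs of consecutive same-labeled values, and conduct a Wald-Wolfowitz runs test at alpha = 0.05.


Step 1: Compute median = 15; label A = above, B = below.
Labels in order: BBABBABAAA  (n_A = 5, n_B = 5)
Step 2: Count runs R = 6.
Step 3: Under H0 (random ordering), E[R] = 2*n_A*n_B/(n_A+n_B) + 1 = 2*5*5/10 + 1 = 6.0000.
        Var[R] = 2*n_A*n_B*(2*n_A*n_B - n_A - n_B) / ((n_A+n_B)^2 * (n_A+n_B-1)) = 2000/900 = 2.2222.
        SD[R] = 1.4907.
Step 4: R = E[R], so z = 0 with no continuity correction.
Step 5: Two-sided p-value via normal approximation = 2*(1 - Phi(|z|)) = 1.000000.
Step 6: alpha = 0.05. fail to reject H0.

R = 6, z = 0.0000, p = 1.000000, fail to reject H0.


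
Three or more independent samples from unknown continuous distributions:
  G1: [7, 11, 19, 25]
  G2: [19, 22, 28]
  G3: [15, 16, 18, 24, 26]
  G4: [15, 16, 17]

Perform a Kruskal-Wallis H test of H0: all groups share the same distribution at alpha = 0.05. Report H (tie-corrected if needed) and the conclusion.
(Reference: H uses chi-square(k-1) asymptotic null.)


Step 1: Combine all N = 15 observations and assign midranks.
sorted (value, group, rank): (7,G1,1), (11,G1,2), (15,G3,3.5), (15,G4,3.5), (16,G3,5.5), (16,G4,5.5), (17,G4,7), (18,G3,8), (19,G1,9.5), (19,G2,9.5), (22,G2,11), (24,G3,12), (25,G1,13), (26,G3,14), (28,G2,15)
Step 2: Sum ranks within each group.
R_1 = 25.5 (n_1 = 4)
R_2 = 35.5 (n_2 = 3)
R_3 = 43 (n_3 = 5)
R_4 = 16 (n_4 = 3)
Step 3: H = 12/(N(N+1)) * sum(R_i^2/n_i) - 3(N+1)
     = 12/(15*16) * (25.5^2/4 + 35.5^2/3 + 43^2/5 + 16^2/3) - 3*16
     = 0.050000 * 1037.78 - 48
     = 3.888958.
Step 4: Ties present; correction factor C = 1 - 18/(15^3 - 15) = 0.994643. Corrected H = 3.888958 / 0.994643 = 3.909904.
Step 5: Under H0, H ~ chi^2(3); p-value = 0.271359.
Step 6: alpha = 0.05. fail to reject H0.

H = 3.9099, df = 3, p = 0.271359, fail to reject H0.


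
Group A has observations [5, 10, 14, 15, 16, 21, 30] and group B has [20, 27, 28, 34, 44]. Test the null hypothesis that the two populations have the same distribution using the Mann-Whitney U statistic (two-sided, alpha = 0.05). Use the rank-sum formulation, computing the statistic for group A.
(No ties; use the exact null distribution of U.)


Step 1: Combine and sort all 12 observations; assign midranks.
sorted (value, group): (5,X), (10,X), (14,X), (15,X), (16,X), (20,Y), (21,X), (27,Y), (28,Y), (30,X), (34,Y), (44,Y)
ranks: 5->1, 10->2, 14->3, 15->4, 16->5, 20->6, 21->7, 27->8, 28->9, 30->10, 34->11, 44->12
Step 2: Rank sum for X: R1 = 1 + 2 + 3 + 4 + 5 + 7 + 10 = 32.
Step 3: U_X = R1 - n1(n1+1)/2 = 32 - 7*8/2 = 32 - 28 = 4.
       U_Y = n1*n2 - U_X = 35 - 4 = 31.
Step 4: No ties, so the exact null distribution of U (based on enumerating the C(12,7) = 792 equally likely rank assignments) gives the two-sided p-value.
Step 5: p-value = 0.030303; compare to alpha = 0.05. reject H0.

U_X = 4, p = 0.030303, reject H0 at alpha = 0.05.


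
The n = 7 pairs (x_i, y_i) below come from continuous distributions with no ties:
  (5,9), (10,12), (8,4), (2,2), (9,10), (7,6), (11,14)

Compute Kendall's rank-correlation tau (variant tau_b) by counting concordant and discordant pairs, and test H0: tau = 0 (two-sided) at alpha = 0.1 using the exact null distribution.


Step 1: Enumerate the 21 unordered pairs (i,j) with i<j and classify each by sign(x_j-x_i) * sign(y_j-y_i).
  (1,2):dx=+5,dy=+3->C; (1,3):dx=+3,dy=-5->D; (1,4):dx=-3,dy=-7->C; (1,5):dx=+4,dy=+1->C
  (1,6):dx=+2,dy=-3->D; (1,7):dx=+6,dy=+5->C; (2,3):dx=-2,dy=-8->C; (2,4):dx=-8,dy=-10->C
  (2,5):dx=-1,dy=-2->C; (2,6):dx=-3,dy=-6->C; (2,7):dx=+1,dy=+2->C; (3,4):dx=-6,dy=-2->C
  (3,5):dx=+1,dy=+6->C; (3,6):dx=-1,dy=+2->D; (3,7):dx=+3,dy=+10->C; (4,5):dx=+7,dy=+8->C
  (4,6):dx=+5,dy=+4->C; (4,7):dx=+9,dy=+12->C; (5,6):dx=-2,dy=-4->C; (5,7):dx=+2,dy=+4->C
  (6,7):dx=+4,dy=+8->C
Step 2: C = 18, D = 3, total pairs = 21.
Step 3: tau = (C - D)/(n(n-1)/2) = (18 - 3)/21 = 0.714286.
Step 4: Exact two-sided p-value (enumerate n! = 5040 permutations of y under H0): p = 0.030159.
Step 5: alpha = 0.1. reject H0.

tau_b = 0.7143 (C=18, D=3), p = 0.030159, reject H0.


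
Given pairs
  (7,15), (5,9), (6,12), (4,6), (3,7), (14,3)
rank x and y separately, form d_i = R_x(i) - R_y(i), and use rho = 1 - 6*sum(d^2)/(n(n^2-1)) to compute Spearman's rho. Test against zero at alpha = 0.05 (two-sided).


Step 1: Rank x and y separately (midranks; no ties here).
rank(x): 7->5, 5->3, 6->4, 4->2, 3->1, 14->6
rank(y): 15->6, 9->4, 12->5, 6->2, 7->3, 3->1
Step 2: d_i = R_x(i) - R_y(i); compute d_i^2.
  (5-6)^2=1, (3-4)^2=1, (4-5)^2=1, (2-2)^2=0, (1-3)^2=4, (6-1)^2=25
sum(d^2) = 32.
Step 3: rho = 1 - 6*32 / (6*(6^2 - 1)) = 1 - 192/210 = 0.085714.
Step 4: Under H0, t = rho * sqrt((n-2)/(1-rho^2)) = 0.1721 ~ t(4).
Step 5: Two-sided p-value from the t-distribution with 4 df = 0.871743.
Step 6: alpha = 0.05. fail to reject H0.

rho = 0.0857, p = 0.871743, fail to reject H0 at alpha = 0.05.


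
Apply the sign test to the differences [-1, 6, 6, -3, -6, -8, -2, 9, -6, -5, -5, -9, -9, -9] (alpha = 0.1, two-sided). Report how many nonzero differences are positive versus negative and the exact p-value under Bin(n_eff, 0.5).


Step 1: Discard zero differences. Original n = 14; n_eff = number of nonzero differences = 14.
Nonzero differences (with sign): -1, +6, +6, -3, -6, -8, -2, +9, -6, -5, -5, -9, -9, -9
Step 2: Count signs: positive = 3, negative = 11.
Step 3: Under H0: P(positive) = 0.5, so the number of positives S ~ Bin(14, 0.5).
Step 4: Two-sided exact p-value = sum of Bin(14,0.5) probabilities at or below the observed probability = 0.057373.
Step 5: alpha = 0.1. reject H0.

n_eff = 14, pos = 3, neg = 11, p = 0.057373, reject H0.


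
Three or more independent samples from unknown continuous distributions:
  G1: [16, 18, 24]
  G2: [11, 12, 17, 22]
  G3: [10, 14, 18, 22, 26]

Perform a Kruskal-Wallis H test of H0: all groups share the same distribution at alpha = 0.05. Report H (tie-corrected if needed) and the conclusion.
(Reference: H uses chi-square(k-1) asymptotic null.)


Step 1: Combine all N = 12 observations and assign midranks.
sorted (value, group, rank): (10,G3,1), (11,G2,2), (12,G2,3), (14,G3,4), (16,G1,5), (17,G2,6), (18,G1,7.5), (18,G3,7.5), (22,G2,9.5), (22,G3,9.5), (24,G1,11), (26,G3,12)
Step 2: Sum ranks within each group.
R_1 = 23.5 (n_1 = 3)
R_2 = 20.5 (n_2 = 4)
R_3 = 34 (n_3 = 5)
Step 3: H = 12/(N(N+1)) * sum(R_i^2/n_i) - 3(N+1)
     = 12/(12*13) * (23.5^2/3 + 20.5^2/4 + 34^2/5) - 3*13
     = 0.076923 * 520.346 - 39
     = 1.026603.
Step 4: Ties present; correction factor C = 1 - 12/(12^3 - 12) = 0.993007. Corrected H = 1.026603 / 0.993007 = 1.033832.
Step 5: Under H0, H ~ chi^2(2); p-value = 0.596357.
Step 6: alpha = 0.05. fail to reject H0.

H = 1.0338, df = 2, p = 0.596357, fail to reject H0.


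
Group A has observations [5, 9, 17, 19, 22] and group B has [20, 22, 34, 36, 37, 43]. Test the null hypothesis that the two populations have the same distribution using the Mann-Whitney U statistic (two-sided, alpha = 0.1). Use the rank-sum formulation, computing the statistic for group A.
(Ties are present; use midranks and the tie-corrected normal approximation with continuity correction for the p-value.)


Step 1: Combine and sort all 11 observations; assign midranks.
sorted (value, group): (5,X), (9,X), (17,X), (19,X), (20,Y), (22,X), (22,Y), (34,Y), (36,Y), (37,Y), (43,Y)
ranks: 5->1, 9->2, 17->3, 19->4, 20->5, 22->6.5, 22->6.5, 34->8, 36->9, 37->10, 43->11
Step 2: Rank sum for X: R1 = 1 + 2 + 3 + 4 + 6.5 = 16.5.
Step 3: U_X = R1 - n1(n1+1)/2 = 16.5 - 5*6/2 = 16.5 - 15 = 1.5.
       U_Y = n1*n2 - U_X = 30 - 1.5 = 28.5.
Step 4: Ties are present, so use the tie-corrected normal approximation (with continuity correction) for the p-value.
Step 5: p-value = 0.017365; compare to alpha = 0.1. reject H0.

U_X = 1.5, p = 0.017365, reject H0 at alpha = 0.1.


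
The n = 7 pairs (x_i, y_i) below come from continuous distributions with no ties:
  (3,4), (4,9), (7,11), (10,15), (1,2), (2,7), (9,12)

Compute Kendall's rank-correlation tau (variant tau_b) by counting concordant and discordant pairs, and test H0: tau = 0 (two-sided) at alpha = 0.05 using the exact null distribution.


Step 1: Enumerate the 21 unordered pairs (i,j) with i<j and classify each by sign(x_j-x_i) * sign(y_j-y_i).
  (1,2):dx=+1,dy=+5->C; (1,3):dx=+4,dy=+7->C; (1,4):dx=+7,dy=+11->C; (1,5):dx=-2,dy=-2->C
  (1,6):dx=-1,dy=+3->D; (1,7):dx=+6,dy=+8->C; (2,3):dx=+3,dy=+2->C; (2,4):dx=+6,dy=+6->C
  (2,5):dx=-3,dy=-7->C; (2,6):dx=-2,dy=-2->C; (2,7):dx=+5,dy=+3->C; (3,4):dx=+3,dy=+4->C
  (3,5):dx=-6,dy=-9->C; (3,6):dx=-5,dy=-4->C; (3,7):dx=+2,dy=+1->C; (4,5):dx=-9,dy=-13->C
  (4,6):dx=-8,dy=-8->C; (4,7):dx=-1,dy=-3->C; (5,6):dx=+1,dy=+5->C; (5,7):dx=+8,dy=+10->C
  (6,7):dx=+7,dy=+5->C
Step 2: C = 20, D = 1, total pairs = 21.
Step 3: tau = (C - D)/(n(n-1)/2) = (20 - 1)/21 = 0.904762.
Step 4: Exact two-sided p-value (enumerate n! = 5040 permutations of y under H0): p = 0.002778.
Step 5: alpha = 0.05. reject H0.

tau_b = 0.9048 (C=20, D=1), p = 0.002778, reject H0.


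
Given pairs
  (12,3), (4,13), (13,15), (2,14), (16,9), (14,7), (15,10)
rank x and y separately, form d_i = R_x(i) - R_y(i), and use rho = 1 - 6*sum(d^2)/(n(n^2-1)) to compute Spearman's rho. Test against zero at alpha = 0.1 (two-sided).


Step 1: Rank x and y separately (midranks; no ties here).
rank(x): 12->3, 4->2, 13->4, 2->1, 16->7, 14->5, 15->6
rank(y): 3->1, 13->5, 15->7, 14->6, 9->3, 7->2, 10->4
Step 2: d_i = R_x(i) - R_y(i); compute d_i^2.
  (3-1)^2=4, (2-5)^2=9, (4-7)^2=9, (1-6)^2=25, (7-3)^2=16, (5-2)^2=9, (6-4)^2=4
sum(d^2) = 76.
Step 3: rho = 1 - 6*76 / (7*(7^2 - 1)) = 1 - 456/336 = -0.357143.
Step 4: Under H0, t = rho * sqrt((n-2)/(1-rho^2)) = -0.8550 ~ t(5).
Step 5: Two-sided p-value from the t-distribution with 5 df = 0.431611.
Step 6: alpha = 0.1. fail to reject H0.

rho = -0.3571, p = 0.431611, fail to reject H0 at alpha = 0.1.


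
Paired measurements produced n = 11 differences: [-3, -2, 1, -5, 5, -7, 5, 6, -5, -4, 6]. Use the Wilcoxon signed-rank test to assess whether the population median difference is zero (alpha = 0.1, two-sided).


Step 1: Drop any zero differences (none here) and take |d_i|.
|d| = [3, 2, 1, 5, 5, 7, 5, 6, 5, 4, 6]
Step 2: Midrank |d_i| (ties get averaged ranks).
ranks: |3|->3, |2|->2, |1|->1, |5|->6.5, |5|->6.5, |7|->11, |5|->6.5, |6|->9.5, |5|->6.5, |4|->4, |6|->9.5
Step 3: Attach original signs; sum ranks with positive sign and with negative sign.
W+ = 1 + 6.5 + 6.5 + 9.5 + 9.5 = 33
W- = 3 + 2 + 6.5 + 11 + 6.5 + 4 = 33
(Check: W+ + W- = 66 should equal n(n+1)/2 = 66.)
Step 4: Test statistic W = min(W+, W-) = 33.
Step 5: Ties in |d|, so use the tie-corrected normal approximation.
        E[W] = n(n+1)/4 = 11*12/4 = 33.
        Tie groups: |d|=5 (t=4), |d|=6 (t=2); sum(t^3 - t) = 66.
        Var[W] = n(n+1)(2n+1)/24 - sum(t^3-t)/48 = 3036/24 - 66/48 = 125.125.
        z = (W - E[W]) / sqrt(Var[W]) = (33 - 33) / 11.1859 = 0.0000.
        Two-sided p = 2*Phi(z) = 1.000000.
Step 6: alpha = 0.1. fail to reject H0.

W+ = 33, W- = 33, W = min = 33, p = 1.000000, fail to reject H0.


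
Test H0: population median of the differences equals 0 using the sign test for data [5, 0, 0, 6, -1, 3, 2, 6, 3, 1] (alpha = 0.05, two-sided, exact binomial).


Step 1: Discard zero differences. Original n = 10; n_eff = number of nonzero differences = 8.
Nonzero differences (with sign): +5, +6, -1, +3, +2, +6, +3, +1
Step 2: Count signs: positive = 7, negative = 1.
Step 3: Under H0: P(positive) = 0.5, so the number of positives S ~ Bin(8, 0.5).
Step 4: Two-sided exact p-value = sum of Bin(8,0.5) probabilities at or below the observed probability = 0.070312.
Step 5: alpha = 0.05. fail to reject H0.

n_eff = 8, pos = 7, neg = 1, p = 0.070312, fail to reject H0.


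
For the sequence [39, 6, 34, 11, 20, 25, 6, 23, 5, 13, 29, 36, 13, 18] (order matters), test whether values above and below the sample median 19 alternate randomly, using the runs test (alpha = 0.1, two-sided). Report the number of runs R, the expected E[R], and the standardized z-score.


Step 1: Compute median = 19; label A = above, B = below.
Labels in order: ABABAABABBAABB  (n_A = 7, n_B = 7)
Step 2: Count runs R = 10.
Step 3: Under H0 (random ordering), E[R] = 2*n_A*n_B/(n_A+n_B) + 1 = 2*7*7/14 + 1 = 8.0000.
        Var[R] = 2*n_A*n_B*(2*n_A*n_B - n_A - n_B) / ((n_A+n_B)^2 * (n_A+n_B-1)) = 8232/2548 = 3.2308.
        SD[R] = 1.7974.
Step 4: Continuity-corrected z = (R - 0.5 - E[R]) / SD[R] = (10 - 0.5 - 8.0000) / 1.7974 = 0.8345.
Step 5: Two-sided p-value via normal approximation = 2*(1 - Phi(|z|)) = 0.403986.
Step 6: alpha = 0.1. fail to reject H0.

R = 10, z = 0.8345, p = 0.403986, fail to reject H0.


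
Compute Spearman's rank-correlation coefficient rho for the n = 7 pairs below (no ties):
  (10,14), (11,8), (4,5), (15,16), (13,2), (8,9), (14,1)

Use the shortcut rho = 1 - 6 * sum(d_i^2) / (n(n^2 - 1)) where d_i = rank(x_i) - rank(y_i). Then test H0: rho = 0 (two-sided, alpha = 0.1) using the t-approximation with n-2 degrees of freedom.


Step 1: Rank x and y separately (midranks; no ties here).
rank(x): 10->3, 11->4, 4->1, 15->7, 13->5, 8->2, 14->6
rank(y): 14->6, 8->4, 5->3, 16->7, 2->2, 9->5, 1->1
Step 2: d_i = R_x(i) - R_y(i); compute d_i^2.
  (3-6)^2=9, (4-4)^2=0, (1-3)^2=4, (7-7)^2=0, (5-2)^2=9, (2-5)^2=9, (6-1)^2=25
sum(d^2) = 56.
Step 3: rho = 1 - 6*56 / (7*(7^2 - 1)) = 1 - 336/336 = 0.000000.
Step 4: Under H0, t = rho * sqrt((n-2)/(1-rho^2)) = 0.0000 ~ t(5).
Step 5: Two-sided p-value from the t-distribution with 5 df = 1.000000.
Step 6: alpha = 0.1. fail to reject H0.

rho = 0.0000, p = 1.000000, fail to reject H0 at alpha = 0.1.


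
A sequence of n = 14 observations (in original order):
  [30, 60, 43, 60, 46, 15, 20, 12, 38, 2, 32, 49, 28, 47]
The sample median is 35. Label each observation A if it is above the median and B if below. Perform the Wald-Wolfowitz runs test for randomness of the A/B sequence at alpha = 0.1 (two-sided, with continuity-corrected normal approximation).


Step 1: Compute median = 35; label A = above, B = below.
Labels in order: BAAAABBBABBABA  (n_A = 7, n_B = 7)
Step 2: Count runs R = 8.
Step 3: Under H0 (random ordering), E[R] = 2*n_A*n_B/(n_A+n_B) + 1 = 2*7*7/14 + 1 = 8.0000.
        Var[R] = 2*n_A*n_B*(2*n_A*n_B - n_A - n_B) / ((n_A+n_B)^2 * (n_A+n_B-1)) = 8232/2548 = 3.2308.
        SD[R] = 1.7974.
Step 4: R = E[R], so z = 0 with no continuity correction.
Step 5: Two-sided p-value via normal approximation = 2*(1 - Phi(|z|)) = 1.000000.
Step 6: alpha = 0.1. fail to reject H0.

R = 8, z = 0.0000, p = 1.000000, fail to reject H0.


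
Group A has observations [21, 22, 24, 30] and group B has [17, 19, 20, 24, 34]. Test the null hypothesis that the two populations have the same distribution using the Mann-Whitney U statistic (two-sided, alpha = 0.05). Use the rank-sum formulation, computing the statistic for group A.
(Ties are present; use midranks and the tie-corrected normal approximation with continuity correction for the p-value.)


Step 1: Combine and sort all 9 observations; assign midranks.
sorted (value, group): (17,Y), (19,Y), (20,Y), (21,X), (22,X), (24,X), (24,Y), (30,X), (34,Y)
ranks: 17->1, 19->2, 20->3, 21->4, 22->5, 24->6.5, 24->6.5, 30->8, 34->9
Step 2: Rank sum for X: R1 = 4 + 5 + 6.5 + 8 = 23.5.
Step 3: U_X = R1 - n1(n1+1)/2 = 23.5 - 4*5/2 = 23.5 - 10 = 13.5.
       U_Y = n1*n2 - U_X = 20 - 13.5 = 6.5.
Step 4: Ties are present, so use the tie-corrected normal approximation (with continuity correction) for the p-value.
Step 5: p-value = 0.460558; compare to alpha = 0.05. fail to reject H0.

U_X = 13.5, p = 0.460558, fail to reject H0 at alpha = 0.05.


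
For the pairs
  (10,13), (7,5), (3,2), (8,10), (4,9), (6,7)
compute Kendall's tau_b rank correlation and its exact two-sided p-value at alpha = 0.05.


Step 1: Enumerate the 15 unordered pairs (i,j) with i<j and classify each by sign(x_j-x_i) * sign(y_j-y_i).
  (1,2):dx=-3,dy=-8->C; (1,3):dx=-7,dy=-11->C; (1,4):dx=-2,dy=-3->C; (1,5):dx=-6,dy=-4->C
  (1,6):dx=-4,dy=-6->C; (2,3):dx=-4,dy=-3->C; (2,4):dx=+1,dy=+5->C; (2,5):dx=-3,dy=+4->D
  (2,6):dx=-1,dy=+2->D; (3,4):dx=+5,dy=+8->C; (3,5):dx=+1,dy=+7->C; (3,6):dx=+3,dy=+5->C
  (4,5):dx=-4,dy=-1->C; (4,6):dx=-2,dy=-3->C; (5,6):dx=+2,dy=-2->D
Step 2: C = 12, D = 3, total pairs = 15.
Step 3: tau = (C - D)/(n(n-1)/2) = (12 - 3)/15 = 0.600000.
Step 4: Exact two-sided p-value (enumerate n! = 720 permutations of y under H0): p = 0.136111.
Step 5: alpha = 0.05. fail to reject H0.

tau_b = 0.6000 (C=12, D=3), p = 0.136111, fail to reject H0.


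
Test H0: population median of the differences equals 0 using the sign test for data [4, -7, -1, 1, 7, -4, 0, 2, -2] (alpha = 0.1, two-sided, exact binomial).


Step 1: Discard zero differences. Original n = 9; n_eff = number of nonzero differences = 8.
Nonzero differences (with sign): +4, -7, -1, +1, +7, -4, +2, -2
Step 2: Count signs: positive = 4, negative = 4.
Step 3: Under H0: P(positive) = 0.5, so the number of positives S ~ Bin(8, 0.5).
Step 4: Two-sided exact p-value = sum of Bin(8,0.5) probabilities at or below the observed probability = 1.000000.
Step 5: alpha = 0.1. fail to reject H0.

n_eff = 8, pos = 4, neg = 4, p = 1.000000, fail to reject H0.


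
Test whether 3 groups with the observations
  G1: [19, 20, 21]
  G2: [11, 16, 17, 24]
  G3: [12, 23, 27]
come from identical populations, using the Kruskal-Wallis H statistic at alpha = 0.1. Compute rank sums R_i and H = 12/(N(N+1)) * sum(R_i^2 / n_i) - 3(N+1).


Step 1: Combine all N = 10 observations and assign midranks.
sorted (value, group, rank): (11,G2,1), (12,G3,2), (16,G2,3), (17,G2,4), (19,G1,5), (20,G1,6), (21,G1,7), (23,G3,8), (24,G2,9), (27,G3,10)
Step 2: Sum ranks within each group.
R_1 = 18 (n_1 = 3)
R_2 = 17 (n_2 = 4)
R_3 = 20 (n_3 = 3)
Step 3: H = 12/(N(N+1)) * sum(R_i^2/n_i) - 3(N+1)
     = 12/(10*11) * (18^2/3 + 17^2/4 + 20^2/3) - 3*11
     = 0.109091 * 313.583 - 33
     = 1.209091.
Step 4: No ties, so H is used without correction.
Step 5: Under H0, H ~ chi^2(2); p-value = 0.546323.
Step 6: alpha = 0.1. fail to reject H0.

H = 1.2091, df = 2, p = 0.546323, fail to reject H0.


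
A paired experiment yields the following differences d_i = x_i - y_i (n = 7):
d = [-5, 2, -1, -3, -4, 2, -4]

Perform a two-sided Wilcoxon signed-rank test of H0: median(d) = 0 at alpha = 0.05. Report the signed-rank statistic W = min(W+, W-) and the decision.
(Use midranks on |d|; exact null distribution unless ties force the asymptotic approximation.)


Step 1: Drop any zero differences (none here) and take |d_i|.
|d| = [5, 2, 1, 3, 4, 2, 4]
Step 2: Midrank |d_i| (ties get averaged ranks).
ranks: |5|->7, |2|->2.5, |1|->1, |3|->4, |4|->5.5, |2|->2.5, |4|->5.5
Step 3: Attach original signs; sum ranks with positive sign and with negative sign.
W+ = 2.5 + 2.5 = 5
W- = 7 + 1 + 4 + 5.5 + 5.5 = 23
(Check: W+ + W- = 28 should equal n(n+1)/2 = 28.)
Step 4: Test statistic W = min(W+, W-) = 5.
Step 5: Ties in |d|, so use the tie-corrected normal approximation.
        E[W] = n(n+1)/4 = 7*8/4 = 14.
        Tie groups: |d|=2 (t=2), |d|=4 (t=2); sum(t^3 - t) = 12.
        Var[W] = n(n+1)(2n+1)/24 - sum(t^3-t)/48 = 840/24 - 12/48 = 34.75.
        z = (W - E[W]) / sqrt(Var[W]) = (5 - 14) / 5.8949 = -1.5267.
        Two-sided p = 2*Phi(z) = 0.126826.
Step 6: alpha = 0.05. fail to reject H0.

W+ = 5, W- = 23, W = min = 5, p = 0.126826, fail to reject H0.


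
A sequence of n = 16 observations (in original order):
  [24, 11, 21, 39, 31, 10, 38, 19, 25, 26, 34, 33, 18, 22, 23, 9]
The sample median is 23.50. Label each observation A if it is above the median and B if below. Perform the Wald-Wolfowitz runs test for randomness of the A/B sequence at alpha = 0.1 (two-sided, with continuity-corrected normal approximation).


Step 1: Compute median = 23.50; label A = above, B = below.
Labels in order: ABBAABABAAAABBBB  (n_A = 8, n_B = 8)
Step 2: Count runs R = 8.
Step 3: Under H0 (random ordering), E[R] = 2*n_A*n_B/(n_A+n_B) + 1 = 2*8*8/16 + 1 = 9.0000.
        Var[R] = 2*n_A*n_B*(2*n_A*n_B - n_A - n_B) / ((n_A+n_B)^2 * (n_A+n_B-1)) = 14336/3840 = 3.7333.
        SD[R] = 1.9322.
Step 4: Continuity-corrected z = (R + 0.5 - E[R]) / SD[R] = (8 + 0.5 - 9.0000) / 1.9322 = -0.2588.
Step 5: Two-sided p-value via normal approximation = 2*(1 - Phi(|z|)) = 0.795809.
Step 6: alpha = 0.1. fail to reject H0.

R = 8, z = -0.2588, p = 0.795809, fail to reject H0.


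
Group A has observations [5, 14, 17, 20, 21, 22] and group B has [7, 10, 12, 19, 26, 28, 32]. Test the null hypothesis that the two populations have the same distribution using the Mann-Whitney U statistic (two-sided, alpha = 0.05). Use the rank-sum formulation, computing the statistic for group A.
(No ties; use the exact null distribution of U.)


Step 1: Combine and sort all 13 observations; assign midranks.
sorted (value, group): (5,X), (7,Y), (10,Y), (12,Y), (14,X), (17,X), (19,Y), (20,X), (21,X), (22,X), (26,Y), (28,Y), (32,Y)
ranks: 5->1, 7->2, 10->3, 12->4, 14->5, 17->6, 19->7, 20->8, 21->9, 22->10, 26->11, 28->12, 32->13
Step 2: Rank sum for X: R1 = 1 + 5 + 6 + 8 + 9 + 10 = 39.
Step 3: U_X = R1 - n1(n1+1)/2 = 39 - 6*7/2 = 39 - 21 = 18.
       U_Y = n1*n2 - U_X = 42 - 18 = 24.
Step 4: No ties, so the exact null distribution of U (based on enumerating the C(13,6) = 1716 equally likely rank assignments) gives the two-sided p-value.
Step 5: p-value = 0.730769; compare to alpha = 0.05. fail to reject H0.

U_X = 18, p = 0.730769, fail to reject H0 at alpha = 0.05.


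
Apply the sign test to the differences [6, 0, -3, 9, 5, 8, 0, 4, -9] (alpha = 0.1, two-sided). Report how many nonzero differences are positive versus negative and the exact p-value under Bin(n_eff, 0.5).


Step 1: Discard zero differences. Original n = 9; n_eff = number of nonzero differences = 7.
Nonzero differences (with sign): +6, -3, +9, +5, +8, +4, -9
Step 2: Count signs: positive = 5, negative = 2.
Step 3: Under H0: P(positive) = 0.5, so the number of positives S ~ Bin(7, 0.5).
Step 4: Two-sided exact p-value = sum of Bin(7,0.5) probabilities at or below the observed probability = 0.453125.
Step 5: alpha = 0.1. fail to reject H0.

n_eff = 7, pos = 5, neg = 2, p = 0.453125, fail to reject H0.


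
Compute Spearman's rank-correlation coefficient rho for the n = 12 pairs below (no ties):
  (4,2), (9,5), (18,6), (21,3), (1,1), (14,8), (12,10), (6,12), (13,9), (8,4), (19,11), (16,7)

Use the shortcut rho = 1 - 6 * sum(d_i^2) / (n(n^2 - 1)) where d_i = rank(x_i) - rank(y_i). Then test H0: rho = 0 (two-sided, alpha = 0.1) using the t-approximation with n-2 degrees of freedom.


Step 1: Rank x and y separately (midranks; no ties here).
rank(x): 4->2, 9->5, 18->10, 21->12, 1->1, 14->8, 12->6, 6->3, 13->7, 8->4, 19->11, 16->9
rank(y): 2->2, 5->5, 6->6, 3->3, 1->1, 8->8, 10->10, 12->12, 9->9, 4->4, 11->11, 7->7
Step 2: d_i = R_x(i) - R_y(i); compute d_i^2.
  (2-2)^2=0, (5-5)^2=0, (10-6)^2=16, (12-3)^2=81, (1-1)^2=0, (8-8)^2=0, (6-10)^2=16, (3-12)^2=81, (7-9)^2=4, (4-4)^2=0, (11-11)^2=0, (9-7)^2=4
sum(d^2) = 202.
Step 3: rho = 1 - 6*202 / (12*(12^2 - 1)) = 1 - 1212/1716 = 0.293706.
Step 4: Under H0, t = rho * sqrt((n-2)/(1-rho^2)) = 0.9716 ~ t(10).
Step 5: Two-sided p-value from the t-distribution with 10 df = 0.354148.
Step 6: alpha = 0.1. fail to reject H0.

rho = 0.2937, p = 0.354148, fail to reject H0 at alpha = 0.1.


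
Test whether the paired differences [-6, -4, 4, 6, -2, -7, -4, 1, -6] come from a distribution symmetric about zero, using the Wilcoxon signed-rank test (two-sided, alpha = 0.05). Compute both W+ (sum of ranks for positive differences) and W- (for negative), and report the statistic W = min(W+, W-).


Step 1: Drop any zero differences (none here) and take |d_i|.
|d| = [6, 4, 4, 6, 2, 7, 4, 1, 6]
Step 2: Midrank |d_i| (ties get averaged ranks).
ranks: |6|->7, |4|->4, |4|->4, |6|->7, |2|->2, |7|->9, |4|->4, |1|->1, |6|->7
Step 3: Attach original signs; sum ranks with positive sign and with negative sign.
W+ = 4 + 7 + 1 = 12
W- = 7 + 4 + 2 + 9 + 4 + 7 = 33
(Check: W+ + W- = 45 should equal n(n+1)/2 = 45.)
Step 4: Test statistic W = min(W+, W-) = 12.
Step 5: Ties in |d|, so use the tie-corrected normal approximation.
        E[W] = n(n+1)/4 = 9*10/4 = 22.5.
        Tie groups: |d|=4 (t=3), |d|=6 (t=3); sum(t^3 - t) = 48.
        Var[W] = n(n+1)(2n+1)/24 - sum(t^3-t)/48 = 1710/24 - 48/48 = 70.25.
        z = (W - E[W]) / sqrt(Var[W]) = (12 - 22.5) / 8.3815 = -1.2528.
        Two-sided p = 2*Phi(z) = 0.210295.
Step 6: alpha = 0.05. fail to reject H0.

W+ = 12, W- = 33, W = min = 12, p = 0.210295, fail to reject H0.
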